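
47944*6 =287664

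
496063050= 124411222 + 371651828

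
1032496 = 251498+780998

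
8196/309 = 26  +  54/103 = 26.52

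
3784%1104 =472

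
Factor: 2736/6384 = 3^1 *7^( - 1 ) = 3/7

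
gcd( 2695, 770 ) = 385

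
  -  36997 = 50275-87272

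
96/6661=96/6661= 0.01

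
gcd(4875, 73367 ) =1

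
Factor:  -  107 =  - 107^1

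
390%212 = 178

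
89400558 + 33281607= 122682165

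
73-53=20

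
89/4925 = 89/4925  =  0.02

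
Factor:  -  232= -2^3  *29^1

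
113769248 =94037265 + 19731983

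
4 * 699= 2796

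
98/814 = 49/407 = 0.12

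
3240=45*72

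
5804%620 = 224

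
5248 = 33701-28453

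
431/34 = 12 + 23/34 = 12.68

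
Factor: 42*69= 2^1*3^2 * 7^1 * 23^1 = 2898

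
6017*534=3213078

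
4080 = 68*60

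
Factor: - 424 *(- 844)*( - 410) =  - 2^6* 5^1*41^1*  53^1*211^1 = - 146720960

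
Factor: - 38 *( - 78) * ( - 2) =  - 5928 =- 2^3 *3^1*13^1*19^1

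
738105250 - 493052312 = 245052938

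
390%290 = 100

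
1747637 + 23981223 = 25728860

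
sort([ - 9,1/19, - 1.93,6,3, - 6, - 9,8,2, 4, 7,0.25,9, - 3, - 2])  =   [-9 , - 9, - 6, - 3, - 2,-1.93,  1/19,0.25  ,  2,3,4, 6,7, 8,  9]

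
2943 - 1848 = 1095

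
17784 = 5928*3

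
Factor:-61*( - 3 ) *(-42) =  - 7686 =-2^1*3^2*7^1*61^1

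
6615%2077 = 384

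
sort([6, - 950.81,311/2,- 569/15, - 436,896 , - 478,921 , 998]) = [ - 950.81, -478, - 436, - 569/15 , 6,  311/2 , 896, 921,998] 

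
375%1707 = 375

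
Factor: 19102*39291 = 750536682 = 2^1*3^1*7^1*1871^1 * 9551^1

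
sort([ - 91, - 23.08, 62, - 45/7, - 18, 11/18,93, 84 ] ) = [ - 91, - 23.08, - 18 , - 45/7,11/18,62, 84, 93]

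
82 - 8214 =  - 8132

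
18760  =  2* 9380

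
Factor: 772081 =772081^1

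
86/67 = 86/67 = 1.28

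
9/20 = 9/20 = 0.45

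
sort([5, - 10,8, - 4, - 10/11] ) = [ - 10, - 4,  -  10/11,5, 8 ] 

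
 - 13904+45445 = 31541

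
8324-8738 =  - 414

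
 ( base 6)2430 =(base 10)594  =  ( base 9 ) 730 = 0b1001010010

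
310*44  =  13640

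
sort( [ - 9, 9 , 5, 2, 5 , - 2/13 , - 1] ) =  [ - 9, - 1, - 2/13,  2, 5, 5,9] 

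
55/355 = 11/71=0.15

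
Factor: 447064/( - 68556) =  - 3854/591 = - 2^1*3^( - 1 ) * 41^1*47^1*197^(  -  1 ) 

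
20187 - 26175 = - 5988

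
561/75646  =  561/75646 =0.01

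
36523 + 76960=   113483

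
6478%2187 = 2104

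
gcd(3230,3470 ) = 10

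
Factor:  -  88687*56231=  - 4986958697=- 7^1*29^1*131^1*277^1*677^1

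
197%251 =197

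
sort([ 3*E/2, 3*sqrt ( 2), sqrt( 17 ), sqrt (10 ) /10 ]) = [ sqrt( 10 )/10, 3 *E/2,sqrt(17 ) , 3* sqrt ( 2) ]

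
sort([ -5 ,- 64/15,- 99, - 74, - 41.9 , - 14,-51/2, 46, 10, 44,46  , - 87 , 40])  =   [-99,  -  87,-74,-41.9, - 51/2, - 14, -5, - 64/15,10, 40,44, 46,  46 ] 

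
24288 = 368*66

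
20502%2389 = 1390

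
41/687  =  41/687 = 0.06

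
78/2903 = 78/2903 = 0.03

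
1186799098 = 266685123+920113975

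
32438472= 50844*638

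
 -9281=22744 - 32025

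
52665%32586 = 20079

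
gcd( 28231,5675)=1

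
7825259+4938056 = 12763315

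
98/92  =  1 + 3/46 = 1.07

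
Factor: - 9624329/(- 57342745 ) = 5^( - 1 ) * 11^1*13^1*17^1*37^1 *61^( - 1 ) *107^1*229^(  -  1)*821^( - 1 ) 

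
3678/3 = 1226 = 1226.00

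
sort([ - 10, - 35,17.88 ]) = [-35,-10,17.88 ]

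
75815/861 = 88 + 47/861=88.05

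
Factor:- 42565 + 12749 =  - 29816 = - 2^3*3727^1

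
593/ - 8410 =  - 593/8410 = - 0.07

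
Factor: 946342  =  2^1*269^1*1759^1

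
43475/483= 90 + 5/483 = 90.01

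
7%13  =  7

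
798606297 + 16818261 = 815424558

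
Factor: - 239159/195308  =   - 2^( - 2 )*157^(-1)* 769^1 = - 769/628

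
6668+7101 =13769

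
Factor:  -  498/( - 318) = 53^(-1) * 83^1 = 83/53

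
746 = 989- 243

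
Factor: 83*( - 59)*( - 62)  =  303614 = 2^1*31^1*59^1*83^1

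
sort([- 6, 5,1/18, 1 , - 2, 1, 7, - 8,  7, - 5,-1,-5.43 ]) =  [ - 8,  -  6,  -  5.43, - 5, - 2 , - 1,1/18, 1,1, 5,  7,7] 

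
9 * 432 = 3888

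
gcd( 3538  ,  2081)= 1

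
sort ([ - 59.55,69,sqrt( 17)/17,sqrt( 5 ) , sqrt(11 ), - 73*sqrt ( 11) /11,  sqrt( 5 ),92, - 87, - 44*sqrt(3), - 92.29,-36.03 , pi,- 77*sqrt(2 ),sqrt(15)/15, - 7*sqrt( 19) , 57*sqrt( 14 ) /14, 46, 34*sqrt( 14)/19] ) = [ - 77*sqrt(2 ), - 92.29, - 87, - 44*sqrt( 3 ),  -  59.55, - 36.03, - 7*sqrt (19 ), - 73*sqrt( 11)/11,sqrt( 17) /17,sqrt(15)/15,  sqrt (5),sqrt ( 5),pi, sqrt ( 11),34*sqrt ( 14 ) /19, 57*sqrt(14)/14, 46, 69, 92]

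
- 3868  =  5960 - 9828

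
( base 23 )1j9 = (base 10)975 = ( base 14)4D9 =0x3cf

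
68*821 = 55828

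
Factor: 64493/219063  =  121/411 = 3^( -1 )*11^2*137^ ( - 1 ) 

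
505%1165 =505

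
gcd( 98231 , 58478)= 7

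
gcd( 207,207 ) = 207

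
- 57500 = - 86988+29488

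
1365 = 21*65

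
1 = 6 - 5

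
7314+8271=15585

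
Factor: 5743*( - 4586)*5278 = - 2^2*7^1*13^1*29^1*2293^1*5743^1 = - 139008786644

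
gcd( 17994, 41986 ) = 5998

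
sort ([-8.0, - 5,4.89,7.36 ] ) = [ - 8.0, - 5, 4.89,  7.36]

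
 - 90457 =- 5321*17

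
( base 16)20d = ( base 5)4100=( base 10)525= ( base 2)1000001101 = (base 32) GD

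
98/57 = 98/57 = 1.72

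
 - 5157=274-5431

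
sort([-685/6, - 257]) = [ - 257, - 685/6]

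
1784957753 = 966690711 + 818267042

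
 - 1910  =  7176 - 9086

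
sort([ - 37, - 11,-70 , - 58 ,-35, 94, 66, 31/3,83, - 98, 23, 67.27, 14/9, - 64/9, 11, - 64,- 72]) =[ -98, - 72, - 70, - 64, - 58 , - 37,-35, - 11, - 64/9,14/9,  31/3,11,23,  66, 67.27,  83,94 ]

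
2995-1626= 1369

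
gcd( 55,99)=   11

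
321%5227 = 321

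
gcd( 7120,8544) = 1424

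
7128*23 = 163944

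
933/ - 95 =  - 933/95 = - 9.82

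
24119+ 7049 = 31168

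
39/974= 39/974= 0.04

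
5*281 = 1405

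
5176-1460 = 3716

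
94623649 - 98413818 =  - 3790169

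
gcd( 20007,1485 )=27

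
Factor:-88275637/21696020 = - 2^( - 2)*5^( - 1) * 887^( - 1 )*1223^( - 1)* 4789^1*18433^1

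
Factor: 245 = 5^1*7^2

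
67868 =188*361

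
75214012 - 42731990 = 32482022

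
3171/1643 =3171/1643 = 1.93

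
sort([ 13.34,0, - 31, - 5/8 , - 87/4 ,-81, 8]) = [-81 ,-31  , - 87/4, -5/8,0, 8,13.34]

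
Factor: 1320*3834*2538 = 12844513440= 2^5*3^7*5^1*11^1* 47^1*71^1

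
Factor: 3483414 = 2^1*3^2* 11^1*73^1*241^1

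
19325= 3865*5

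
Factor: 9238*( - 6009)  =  -55511142  =  - 2^1*3^1*31^1*149^1*2003^1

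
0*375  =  0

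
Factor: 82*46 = 3772 = 2^2*23^1 * 41^1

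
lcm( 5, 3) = 15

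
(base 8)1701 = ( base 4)33001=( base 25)1db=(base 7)2542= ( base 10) 961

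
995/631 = 995/631 = 1.58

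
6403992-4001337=2402655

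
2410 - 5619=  - 3209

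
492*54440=26784480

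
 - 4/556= -1/139 = - 0.01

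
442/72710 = 221/36355 = 0.01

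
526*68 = 35768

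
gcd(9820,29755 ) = 5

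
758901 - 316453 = 442448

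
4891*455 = 2225405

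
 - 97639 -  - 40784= - 56855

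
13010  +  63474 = 76484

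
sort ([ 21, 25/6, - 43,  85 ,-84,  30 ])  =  [-84,-43, 25/6 , 21,30, 85 ]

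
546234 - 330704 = 215530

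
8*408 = 3264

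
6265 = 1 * 6265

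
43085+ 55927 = 99012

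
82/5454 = 41/2727= 0.02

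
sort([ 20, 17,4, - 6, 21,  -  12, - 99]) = [ - 99, - 12, - 6, 4, 17, 20,21] 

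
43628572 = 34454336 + 9174236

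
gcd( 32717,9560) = 1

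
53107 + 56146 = 109253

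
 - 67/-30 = 2+7/30 =2.23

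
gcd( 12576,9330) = 6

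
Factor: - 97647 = -3^1*11^2*269^1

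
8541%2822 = 75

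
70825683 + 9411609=80237292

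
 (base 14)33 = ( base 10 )45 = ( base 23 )1m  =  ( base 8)55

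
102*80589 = 8220078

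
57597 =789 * 73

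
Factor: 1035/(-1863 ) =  - 5/9 = - 3^(  -  2 )*5^1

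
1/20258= 1/20258 = 0.00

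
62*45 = 2790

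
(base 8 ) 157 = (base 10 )111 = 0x6F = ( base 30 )3l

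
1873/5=374 + 3/5 = 374.60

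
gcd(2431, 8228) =187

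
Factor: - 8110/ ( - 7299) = 10/9 = 2^1 * 3^( - 2)*5^1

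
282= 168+114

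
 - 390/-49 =390/49 = 7.96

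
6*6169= 37014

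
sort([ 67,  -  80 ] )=[ - 80,67]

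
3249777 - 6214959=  - 2965182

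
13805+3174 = 16979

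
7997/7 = 1142 +3/7 = 1142.43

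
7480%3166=1148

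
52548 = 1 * 52548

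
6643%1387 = 1095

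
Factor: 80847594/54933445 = 2^1*3^2 * 5^( - 1)*7^(-1 )*163^ ( - 1)*9629^( -1)*4491533^1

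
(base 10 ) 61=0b111101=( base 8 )75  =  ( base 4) 331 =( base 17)3A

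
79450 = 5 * 15890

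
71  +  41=112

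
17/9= 1 + 8/9 = 1.89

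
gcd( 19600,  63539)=7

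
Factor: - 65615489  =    -  3083^1*21283^1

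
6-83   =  -77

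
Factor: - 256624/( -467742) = 2^3*3^( - 1 )*11^( - 1)*19^(-1)*43^1=344/627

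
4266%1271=453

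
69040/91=69040/91=758.68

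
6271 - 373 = 5898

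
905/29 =31 + 6/29 = 31.21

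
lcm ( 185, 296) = 1480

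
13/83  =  13/83 = 0.16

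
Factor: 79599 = 3^1*13^2*157^1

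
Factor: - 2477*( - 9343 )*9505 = 219970517555 = 5^1 * 1901^1*2477^1*9343^1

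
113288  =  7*16184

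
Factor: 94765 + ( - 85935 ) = 8830  =  2^1*5^1*883^1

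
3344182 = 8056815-4712633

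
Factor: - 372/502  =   - 186/251 = - 2^1*3^1*31^1 * 251^( - 1 ) 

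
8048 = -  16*( - 503) 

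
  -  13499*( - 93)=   1255407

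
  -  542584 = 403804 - 946388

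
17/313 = 17/313 = 0.05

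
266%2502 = 266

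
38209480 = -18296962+56506442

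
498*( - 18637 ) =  - 9281226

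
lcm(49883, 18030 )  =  1496490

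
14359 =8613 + 5746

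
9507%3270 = 2967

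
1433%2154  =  1433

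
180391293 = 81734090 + 98657203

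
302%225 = 77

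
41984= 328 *128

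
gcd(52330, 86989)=1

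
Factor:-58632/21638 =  - 84/31 = - 2^2*3^1*7^1*31^( - 1)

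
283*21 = 5943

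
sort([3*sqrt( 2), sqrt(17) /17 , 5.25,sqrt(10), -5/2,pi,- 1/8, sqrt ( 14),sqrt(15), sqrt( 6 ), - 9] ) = [-9,-5/2, - 1/8,sqrt(17)/17 , sqrt( 6), pi, sqrt( 10),sqrt(14 ),sqrt(15),3*sqrt(2),5.25]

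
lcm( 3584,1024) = 7168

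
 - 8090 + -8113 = -16203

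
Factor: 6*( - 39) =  - 234 = -2^1 * 3^2*13^1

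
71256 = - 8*( - 8907 ) 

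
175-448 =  - 273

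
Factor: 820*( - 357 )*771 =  - 225702540 = - 2^2*3^2*5^1*7^1*17^1*41^1*257^1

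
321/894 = 107/298 = 0.36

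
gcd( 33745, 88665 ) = 5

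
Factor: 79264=2^5*2477^1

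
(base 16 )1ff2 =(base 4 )1333302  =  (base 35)6nn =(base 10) 8178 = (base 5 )230203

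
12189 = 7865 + 4324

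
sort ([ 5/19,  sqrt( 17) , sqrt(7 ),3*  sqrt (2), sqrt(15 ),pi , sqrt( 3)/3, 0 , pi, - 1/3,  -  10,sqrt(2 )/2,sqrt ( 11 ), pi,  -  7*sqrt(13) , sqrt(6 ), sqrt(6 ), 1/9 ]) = [ - 7*sqrt( 13),-10,  -  1/3, 0, 1/9 , 5/19,  sqrt( 3)/3, sqrt(2 ) /2,sqrt( 6), sqrt(6), sqrt(7),pi, pi,pi,sqrt(  11), sqrt( 15 ) , sqrt(17),3*sqrt(2)] 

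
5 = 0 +5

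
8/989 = 8/989= 0.01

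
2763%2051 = 712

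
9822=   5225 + 4597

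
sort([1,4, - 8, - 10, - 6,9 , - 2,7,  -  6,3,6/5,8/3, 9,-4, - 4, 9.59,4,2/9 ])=[ - 10, - 8  , -6,  -  6, - 4, -4, - 2, 2/9,1, 6/5, 8/3,3, 4, 4, 7, 9,9, 9.59]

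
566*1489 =842774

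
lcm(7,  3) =21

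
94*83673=7865262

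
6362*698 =4440676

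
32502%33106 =32502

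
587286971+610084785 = 1197371756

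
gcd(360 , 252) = 36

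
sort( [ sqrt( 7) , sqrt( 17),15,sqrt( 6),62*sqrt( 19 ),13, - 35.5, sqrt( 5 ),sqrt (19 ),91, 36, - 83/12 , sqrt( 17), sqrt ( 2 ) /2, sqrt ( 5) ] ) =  [- 35.5,-83/12,sqrt( 2) /2,sqrt( 5), sqrt( 5), sqrt( 6 ), sqrt(  7),sqrt(17),sqrt(17),sqrt( 19),13,15, 36, 91,62*sqrt( 19)]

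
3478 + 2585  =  6063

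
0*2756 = 0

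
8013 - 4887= 3126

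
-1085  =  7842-8927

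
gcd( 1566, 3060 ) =18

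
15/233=15/233=0.06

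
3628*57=206796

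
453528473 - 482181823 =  - 28653350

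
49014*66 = 3234924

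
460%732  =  460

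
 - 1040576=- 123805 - 916771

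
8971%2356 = 1903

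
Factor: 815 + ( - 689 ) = 126  =  2^1*3^2 * 7^1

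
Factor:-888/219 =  - 296/73 = -2^3 * 37^1*73^( - 1)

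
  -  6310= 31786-38096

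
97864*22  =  2153008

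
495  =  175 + 320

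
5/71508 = 5/71508 = 0.00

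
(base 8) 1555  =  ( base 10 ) 877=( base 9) 1174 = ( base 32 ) RD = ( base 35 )P2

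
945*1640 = 1549800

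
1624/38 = 812/19 = 42.74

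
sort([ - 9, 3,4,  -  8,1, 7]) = [ - 9, - 8, 1, 3, 4, 7 ]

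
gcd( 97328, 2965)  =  1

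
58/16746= 29/8373 = 0.00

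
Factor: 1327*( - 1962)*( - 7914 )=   2^2*3^3*109^1*1319^1*1327^1 = 20604684636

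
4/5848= 1/1462 =0.00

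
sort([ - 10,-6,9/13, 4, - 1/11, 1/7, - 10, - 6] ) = [ - 10, - 10, - 6,-6, - 1/11,1/7,  9/13,4]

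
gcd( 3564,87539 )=1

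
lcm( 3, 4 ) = 12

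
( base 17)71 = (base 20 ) 60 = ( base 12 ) a0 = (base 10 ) 120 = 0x78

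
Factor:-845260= - 2^2 * 5^1*13^1*3251^1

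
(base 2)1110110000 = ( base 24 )1F8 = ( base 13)578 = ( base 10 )944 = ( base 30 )11e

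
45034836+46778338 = 91813174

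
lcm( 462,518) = 17094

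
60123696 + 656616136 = 716739832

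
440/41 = 10 + 30/41 = 10.73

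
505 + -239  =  266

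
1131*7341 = 8302671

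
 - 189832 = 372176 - 562008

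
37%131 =37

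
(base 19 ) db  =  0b100000010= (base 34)7K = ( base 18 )e6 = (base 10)258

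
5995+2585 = 8580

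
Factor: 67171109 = 23^1*401^1*7283^1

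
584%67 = 48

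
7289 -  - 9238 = 16527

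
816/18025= 816/18025 = 0.05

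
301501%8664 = 6925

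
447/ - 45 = - 149/15 = - 9.93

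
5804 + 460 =6264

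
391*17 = 6647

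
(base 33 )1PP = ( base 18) 5HD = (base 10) 1939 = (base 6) 12551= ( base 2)11110010011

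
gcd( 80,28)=4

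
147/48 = 49/16 = 3.06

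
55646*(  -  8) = -445168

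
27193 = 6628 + 20565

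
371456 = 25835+345621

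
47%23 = 1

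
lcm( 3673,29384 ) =29384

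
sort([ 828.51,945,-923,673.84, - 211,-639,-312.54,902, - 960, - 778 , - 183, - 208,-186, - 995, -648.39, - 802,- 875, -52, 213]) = [ - 995,- 960,  -  923,-875, - 802, - 778, - 648.39,-639,  -  312.54, - 211,-208, - 186,-183, - 52, 213,673.84,828.51, 902, 945 ]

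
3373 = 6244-2871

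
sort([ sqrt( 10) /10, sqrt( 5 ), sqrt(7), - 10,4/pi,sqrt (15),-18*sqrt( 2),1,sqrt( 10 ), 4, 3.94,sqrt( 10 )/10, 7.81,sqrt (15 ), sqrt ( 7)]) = [ - 18 * sqrt( 2 ),-10,sqrt(10) /10 , sqrt( 10 )/10, 1,  4/pi,  sqrt( 5 ), sqrt(7), sqrt(7 ),sqrt( 10 ),sqrt( 15) , sqrt( 15), 3.94,4,7.81]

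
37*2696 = 99752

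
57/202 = 57/202 =0.28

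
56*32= 1792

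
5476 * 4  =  21904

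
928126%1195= 806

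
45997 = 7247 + 38750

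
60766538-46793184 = 13973354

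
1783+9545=11328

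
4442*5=22210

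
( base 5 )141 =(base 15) 31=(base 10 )46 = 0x2e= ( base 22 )22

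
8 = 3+5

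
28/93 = 28/93 = 0.30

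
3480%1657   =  166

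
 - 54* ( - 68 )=3672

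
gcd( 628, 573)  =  1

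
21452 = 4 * 5363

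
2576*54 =139104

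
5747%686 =259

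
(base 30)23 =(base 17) 3C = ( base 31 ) 21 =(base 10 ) 63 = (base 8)77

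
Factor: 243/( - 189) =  - 3^2*7^( - 1 ) = - 9/7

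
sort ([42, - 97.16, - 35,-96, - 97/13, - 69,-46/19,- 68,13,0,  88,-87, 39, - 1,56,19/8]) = [ - 97.16,-96,-87,- 69, - 68,-35, - 97/13, - 46/19,  -  1, 0,19/8,  13,39,42,56,88 ]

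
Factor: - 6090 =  - 2^1*3^1 * 5^1*7^1*29^1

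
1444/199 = 7 + 51/199 = 7.26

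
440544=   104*4236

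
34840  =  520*67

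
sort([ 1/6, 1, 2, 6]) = [ 1/6, 1, 2,6 ]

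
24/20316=2/1693= 0.00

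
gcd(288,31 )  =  1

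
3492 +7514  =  11006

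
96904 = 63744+33160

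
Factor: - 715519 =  - 7^1*102217^1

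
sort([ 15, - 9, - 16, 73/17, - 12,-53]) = [ - 53, - 16, - 12, - 9,73/17, 15]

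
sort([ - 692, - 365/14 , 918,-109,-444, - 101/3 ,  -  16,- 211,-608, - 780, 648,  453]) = [ - 780, - 692, - 608, - 444, - 211,-109, - 101/3,-365/14, -16 , 453,648, 918]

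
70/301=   10/43 = 0.23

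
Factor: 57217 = 29^1*1973^1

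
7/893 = 7/893= 0.01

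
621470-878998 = -257528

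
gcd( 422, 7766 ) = 2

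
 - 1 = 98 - 99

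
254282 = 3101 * 82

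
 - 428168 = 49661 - 477829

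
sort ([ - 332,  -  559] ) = [ -559,-332 ] 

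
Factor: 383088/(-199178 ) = -2^3 * 3^1  *7^( - 1 )*23^1*41^( - 1 ) = -552/287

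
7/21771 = 7/21771 = 0.00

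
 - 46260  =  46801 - 93061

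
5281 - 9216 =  - 3935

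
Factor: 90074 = 2^1*29^1*1553^1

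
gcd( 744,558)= 186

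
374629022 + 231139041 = 605768063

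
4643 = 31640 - 26997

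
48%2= 0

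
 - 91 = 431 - 522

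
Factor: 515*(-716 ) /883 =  - 2^2*5^1*103^1*179^1*883^ ( - 1 ) = - 368740/883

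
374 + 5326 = 5700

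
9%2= 1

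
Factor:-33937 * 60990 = - 2069817630 = - 2^1*3^1*5^1*19^1*107^1*33937^1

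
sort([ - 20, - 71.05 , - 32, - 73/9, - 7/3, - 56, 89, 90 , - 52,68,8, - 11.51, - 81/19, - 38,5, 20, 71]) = [-71.05 , - 56, - 52,-38 ,  -  32, - 20, - 11.51, - 73/9, - 81/19, - 7/3 , 5,8, 20 , 68,71,89, 90]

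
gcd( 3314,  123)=1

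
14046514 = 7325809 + 6720705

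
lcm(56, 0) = 0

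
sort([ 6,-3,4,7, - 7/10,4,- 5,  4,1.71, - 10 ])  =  [ - 10,-5 ,-3, - 7/10 , 1.71, 4, 4,4,6, 7 ] 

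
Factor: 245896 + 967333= 1213229 =61^1*19889^1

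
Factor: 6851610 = 2^1*3^2* 5^1*76129^1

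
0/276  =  0 = 0.00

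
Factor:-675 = - 3^3*5^2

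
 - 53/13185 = -1 + 13132/13185 = -  0.00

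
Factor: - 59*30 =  - 1770  =  - 2^1*3^1*5^1*59^1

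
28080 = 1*28080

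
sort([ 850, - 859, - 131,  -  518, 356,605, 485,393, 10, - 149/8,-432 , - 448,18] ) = [ - 859,-518, - 448,- 432, - 131,-149/8  ,  10,18,356 , 393, 485, 605, 850]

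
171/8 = 21  +  3/8=21.38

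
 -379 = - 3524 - -3145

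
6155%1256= 1131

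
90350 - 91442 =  - 1092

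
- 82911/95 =-82911/95 = - 872.75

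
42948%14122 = 582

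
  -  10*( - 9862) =98620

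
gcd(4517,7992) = 1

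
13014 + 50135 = 63149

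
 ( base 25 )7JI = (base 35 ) 3y3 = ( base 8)11404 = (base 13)22A6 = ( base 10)4868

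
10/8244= 5/4122 =0.00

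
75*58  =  4350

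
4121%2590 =1531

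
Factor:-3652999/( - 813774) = 2^( - 1 )*3^(-1)*7^2*13^( - 1)*10433^ ( - 1)*74551^1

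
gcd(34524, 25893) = 8631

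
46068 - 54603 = - 8535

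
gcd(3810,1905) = 1905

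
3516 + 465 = 3981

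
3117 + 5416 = 8533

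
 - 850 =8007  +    -  8857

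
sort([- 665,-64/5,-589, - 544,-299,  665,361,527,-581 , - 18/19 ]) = [ - 665, - 589 , - 581, - 544, - 299, -64/5, - 18/19, 361, 527, 665]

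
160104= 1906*84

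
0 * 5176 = 0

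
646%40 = 6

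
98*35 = 3430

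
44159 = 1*44159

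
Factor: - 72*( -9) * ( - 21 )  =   - 2^3*3^5*7^1= - 13608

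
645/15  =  43= 43.00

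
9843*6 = 59058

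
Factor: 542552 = 2^3*67819^1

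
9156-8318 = 838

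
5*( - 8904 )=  - 44520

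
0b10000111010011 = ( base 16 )21D3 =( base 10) 8659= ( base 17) 1CG6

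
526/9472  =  263/4736 =0.06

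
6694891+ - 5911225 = 783666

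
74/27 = 2 + 20/27= 2.74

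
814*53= 43142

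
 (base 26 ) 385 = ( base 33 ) 21U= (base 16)8c1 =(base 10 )2241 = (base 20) 5c1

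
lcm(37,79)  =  2923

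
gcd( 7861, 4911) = 1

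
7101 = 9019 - 1918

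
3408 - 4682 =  - 1274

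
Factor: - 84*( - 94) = 7896 = 2^3*3^1*7^1*47^1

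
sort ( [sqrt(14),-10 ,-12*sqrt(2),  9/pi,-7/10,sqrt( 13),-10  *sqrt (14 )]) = [ - 10*sqrt( 14),-12* sqrt(2 ),-10,-7/10, 9/pi,sqrt( 13),sqrt( 14)] 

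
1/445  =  1/445 = 0.00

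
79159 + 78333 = 157492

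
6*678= 4068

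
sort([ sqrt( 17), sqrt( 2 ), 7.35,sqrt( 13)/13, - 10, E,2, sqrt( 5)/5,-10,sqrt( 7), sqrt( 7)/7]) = [ - 10,-10, sqrt( 13) /13,  sqrt( 7 )/7,  sqrt(5)/5, sqrt( 2), 2, sqrt( 7 ), E, sqrt( 17), 7.35] 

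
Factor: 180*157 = 2^2 * 3^2*5^1*157^1 = 28260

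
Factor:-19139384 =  - 2^3*11^1 * 19^1*11447^1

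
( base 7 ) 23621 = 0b1011111111100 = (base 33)5L2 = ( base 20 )F70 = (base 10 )6140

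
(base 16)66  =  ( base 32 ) 36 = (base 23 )4A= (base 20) 52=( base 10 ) 102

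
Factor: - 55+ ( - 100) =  - 5^1*31^1 = - 155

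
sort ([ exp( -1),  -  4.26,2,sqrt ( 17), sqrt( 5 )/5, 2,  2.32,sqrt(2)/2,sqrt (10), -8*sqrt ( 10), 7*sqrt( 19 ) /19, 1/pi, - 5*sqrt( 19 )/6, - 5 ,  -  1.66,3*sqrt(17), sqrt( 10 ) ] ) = [ - 8*sqrt( 10), -5, - 4.26, - 5*sqrt( 19) /6, - 1.66, 1/pi,exp( - 1), sqrt( 5 )/5, sqrt( 2)/2, 7*sqrt( 19)/19, 2, 2, 2.32 , sqrt(10),sqrt( 10), sqrt(17), 3*sqrt ( 17 ) ]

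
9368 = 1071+8297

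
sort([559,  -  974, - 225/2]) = [ - 974, - 225/2,559]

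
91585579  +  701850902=793436481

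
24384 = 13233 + 11151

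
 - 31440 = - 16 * 1965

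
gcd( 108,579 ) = 3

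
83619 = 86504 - 2885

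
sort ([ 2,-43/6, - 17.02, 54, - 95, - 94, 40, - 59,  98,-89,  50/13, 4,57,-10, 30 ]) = [ - 95,-94, - 89, - 59,-17.02,-10,-43/6, 2,  50/13,4, 30,40,54,57, 98]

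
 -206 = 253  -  459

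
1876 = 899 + 977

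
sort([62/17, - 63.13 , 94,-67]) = [ - 67, - 63.13, 62/17, 94 ]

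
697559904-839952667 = -142392763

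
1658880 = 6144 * 270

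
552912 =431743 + 121169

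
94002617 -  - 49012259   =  143014876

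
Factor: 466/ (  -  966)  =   - 3^(-1)*7^(-1 )*23^( - 1)*233^1  =  -233/483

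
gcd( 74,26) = 2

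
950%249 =203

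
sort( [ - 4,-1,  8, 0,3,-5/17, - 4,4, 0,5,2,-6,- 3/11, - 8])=[ - 8, - 6, - 4, - 4, - 1,  -  5/17, - 3/11,0,0 , 2,3 , 4,5, 8 ]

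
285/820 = 57/164 =0.35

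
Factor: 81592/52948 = 2^1 * 47^1*61^( - 1) = 94/61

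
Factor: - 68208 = -2^4 * 3^1 *7^2*29^1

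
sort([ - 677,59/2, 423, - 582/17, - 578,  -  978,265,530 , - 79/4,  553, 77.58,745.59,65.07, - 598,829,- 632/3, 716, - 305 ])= [ - 978 , - 677,  -  598 ,-578, - 305, - 632/3, - 582/17, -79/4 , 59/2, 65.07, 77.58,265,423,530,553, 716,745.59,  829]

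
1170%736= 434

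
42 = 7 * 6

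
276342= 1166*237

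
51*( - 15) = -765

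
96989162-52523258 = 44465904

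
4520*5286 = 23892720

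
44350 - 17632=26718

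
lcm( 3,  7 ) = 21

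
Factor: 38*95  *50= 180500 = 2^2*5^3*19^2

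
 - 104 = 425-529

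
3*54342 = 163026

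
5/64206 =5/64206 = 0.00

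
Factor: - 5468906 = -2^1*547^1 * 4999^1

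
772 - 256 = 516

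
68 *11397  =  774996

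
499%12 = 7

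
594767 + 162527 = 757294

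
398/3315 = 398/3315 =0.12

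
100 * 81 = 8100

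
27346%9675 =7996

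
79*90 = 7110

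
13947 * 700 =9762900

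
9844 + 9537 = 19381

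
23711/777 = 30 + 401/777 = 30.52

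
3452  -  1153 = 2299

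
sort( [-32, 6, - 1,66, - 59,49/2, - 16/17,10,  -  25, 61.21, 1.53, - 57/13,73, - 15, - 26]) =[-59, - 32, - 26, - 25 , - 15, - 57/13 ,- 1, - 16/17 , 1.53, 6,10,49/2, 61.21,  66,73] 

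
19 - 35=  - 16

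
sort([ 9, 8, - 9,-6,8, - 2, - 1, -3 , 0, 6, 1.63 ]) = [ - 9,-6, - 3, - 2, - 1,  0, 1.63,6, 8, 8,9] 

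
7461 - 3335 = 4126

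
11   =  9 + 2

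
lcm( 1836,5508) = 5508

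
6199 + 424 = 6623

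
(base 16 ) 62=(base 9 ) 118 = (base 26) 3K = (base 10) 98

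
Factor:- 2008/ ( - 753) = 8/3 = 2^3*3^(-1 )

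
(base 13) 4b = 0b111111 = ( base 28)27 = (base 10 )63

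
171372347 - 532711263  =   - 361338916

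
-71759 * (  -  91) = 6530069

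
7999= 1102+6897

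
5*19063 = 95315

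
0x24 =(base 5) 121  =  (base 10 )36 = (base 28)18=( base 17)22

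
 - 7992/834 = -10 + 58/139 = - 9.58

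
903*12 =10836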